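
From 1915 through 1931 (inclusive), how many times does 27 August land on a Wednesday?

Day of week of August 27 in each year:
1915: Fri, 1916: Sun, 1917: Mon, 1918: Tue, 1919: Wed ✓, 1920: Fri, 1921: Sat, 1922: Sun, 1923: Mon, 1924: Wed ✓, 1925: Thu, 1926: Fri, 1927: Sat, 1928: Mon, 1929: Tue, 1930: Wed ✓, 1931: Thu
Wednesdays: 1919, 1924, 1930.

3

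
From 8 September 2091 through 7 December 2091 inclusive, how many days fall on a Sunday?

8 September 2091 is a Saturday.
The range spans 91 days (inclusive of both endpoints).
91 = 7 × 13, so the span is exactly 13 full weeks.
Each full week contributes one Sunday: 13 so far.
Total: 13.

13 Sundays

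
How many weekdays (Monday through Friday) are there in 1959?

261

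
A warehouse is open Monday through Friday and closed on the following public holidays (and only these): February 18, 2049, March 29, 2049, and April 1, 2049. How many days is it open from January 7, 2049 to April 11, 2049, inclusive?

64

January 7, 2049 is a Thursday.
The range spans 95 days (inclusive of both endpoints).
95 = 7 × 13 + 4, so there are 13 full weeks plus 4 extra days.
Each full week contributes 5 weekdays (Mon–Fri): 13 × 5 = 65.
The 4 extra days are Thursday, Friday, Saturday, Sunday — 2 of them qualify.
Total: 65 + 2 = 67.
Holidays: February 18, 2049 (Thu); March 29, 2049 (Mon); April 1, 2049 (Thu).
All 3 holidays fall on weekdays, so subtract 3.
Business days: 67 − 3 = 64.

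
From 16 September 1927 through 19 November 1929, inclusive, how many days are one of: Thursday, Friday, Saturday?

16 September 1927 is a Friday.
That's 796 days from start to end, counting both.
796 = 7 × 113 + 5, so there are 113 full weeks plus 5 extra days.
Each full week contributes 3 days from the set (Thu, Fri, Sat): 113 × 3 = 339.
The 5 extra days are Fri, Sat, Sun, Mon, Tue — 2 of them qualify.
Total: 339 + 2 = 341.

341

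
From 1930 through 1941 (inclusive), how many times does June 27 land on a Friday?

Day of week of June 27 in each year:
1930: Fri ✓, 1931: Sat, 1932: Mon, 1933: Tue, 1934: Wed, 1935: Thu, 1936: Sat, 1937: Sun, 1938: Mon, 1939: Tue, 1940: Thu, 1941: Fri ✓
Fridays: 1930, 1941.

2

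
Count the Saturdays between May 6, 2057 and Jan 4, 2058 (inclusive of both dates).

34

May 6, 2057 is a Sunday.
That's 244 days from start to end, counting both.
244 = 7 × 34 + 6, so there are 34 full weeks plus 6 extra days.
Each full week contributes one Saturday: 34 so far.
The 6 extra days are Sunday, Monday, Tuesday, Wednesday, Thursday, Friday — none qualify.
Total: 34 + 0 = 34.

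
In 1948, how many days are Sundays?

Jan 1, 1948 is a Thursday.
That's 366 days from start to end, counting both.
366 = 7 × 52 + 2, so there are 52 full weeks plus 2 extra days.
Each full week contributes one Sunday: 52 so far.
The 2 extra days are Thu, Fri — none qualify.
Total: 52 + 0 = 52.

52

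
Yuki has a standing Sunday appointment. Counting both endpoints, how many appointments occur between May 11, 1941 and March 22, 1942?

46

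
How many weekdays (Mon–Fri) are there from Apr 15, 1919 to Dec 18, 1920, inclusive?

439 weekdays

Apr 15, 1919 is a Tuesday.
The range spans 614 days (inclusive of both endpoints).
614 = 7 × 87 + 5, so there are 87 full weeks plus 5 extra days.
Each full week contributes 5 weekdays (Mon–Fri): 87 × 5 = 435.
The 5 extra days are Tue, Wed, Thu, Fri, Sat — 4 of them qualify.
Total: 435 + 4 = 439.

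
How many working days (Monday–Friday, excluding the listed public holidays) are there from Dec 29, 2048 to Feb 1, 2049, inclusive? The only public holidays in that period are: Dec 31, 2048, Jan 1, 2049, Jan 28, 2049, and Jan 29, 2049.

Dec 29, 2048 is a Tuesday.
From Dec 29, 2048 to Feb 1, 2049 is 35 days inclusive.
35 = 7 × 5, so the span is exactly 5 full weeks.
Each full week contributes 5 weekdays (Mon–Fri): 5 × 5 = 25.
Holidays: Dec 31, 2048 (Thu); Jan 1, 2049 (Fri); Jan 28, 2049 (Thu); Jan 29, 2049 (Fri).
All 4 holidays fall on weekdays, so subtract 4.
Business days: 25 − 4 = 21.

21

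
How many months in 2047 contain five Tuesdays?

5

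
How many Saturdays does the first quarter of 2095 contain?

13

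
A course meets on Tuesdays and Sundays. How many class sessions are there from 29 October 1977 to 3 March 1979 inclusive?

29 October 1977 is a Saturday.
From 29 October 1977 to 3 March 1979 is 491 days inclusive.
491 = 7 × 70 + 1, so there are 70 full weeks plus 1 extra day.
Each full week contributes 2 days from the set (Tue, Sun): 70 × 2 = 140.
The 1 extra day is Saturday — none qualify.
Total: 140 + 0 = 140.

140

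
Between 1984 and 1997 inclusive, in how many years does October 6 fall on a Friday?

2

Day of week of October 6 in each year:
1984: Sat, 1985: Sun, 1986: Mon, 1987: Tue, 1988: Thu, 1989: Fri ✓, 1990: Sat, 1991: Sun, 1992: Tue, 1993: Wed, 1994: Thu, 1995: Fri ✓, 1996: Sun, 1997: Mon
Fridays: 1989, 1995.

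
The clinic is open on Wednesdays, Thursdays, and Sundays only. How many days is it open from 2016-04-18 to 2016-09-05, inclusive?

2016-04-18 is a Monday.
From 2016-04-18 to 2016-09-05 is 141 days inclusive.
141 = 7 × 20 + 1, so there are 20 full weeks plus 1 extra day.
Each full week contributes 3 days from the set (Wed, Thu, Sun): 20 × 3 = 60.
The 1 extra day is Mon — none qualify.
Total: 60 + 0 = 60.

60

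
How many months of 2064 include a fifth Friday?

A month has five Fridays exactly when Friday falls within its first (length − 28) days.
Jan: 31 days, starts Tue → 5 of Tue, Wed, Thu
Feb: 29 days, starts Fri → 5 of Fri ✓
Mar: 31 days, starts Sat → 5 of Sat, Sun, Mon
Apr: 30 days, starts Tue → 5 of Tue, Wed
May: 31 days, starts Thu → 5 of Thu, Fri, Sat ✓
Jun: 30 days, starts Sun → 5 of Sun, Mon
Jul: 31 days, starts Tue → 5 of Tue, Wed, Thu
Aug: 31 days, starts Fri → 5 of Fri, Sat, Sun ✓
Sep: 30 days, starts Mon → 5 of Mon, Tue
Oct: 31 days, starts Wed → 5 of Wed, Thu, Fri ✓
Nov: 30 days, starts Sat → 5 of Sat, Sun
Dec: 31 days, starts Mon → 5 of Mon, Tue, Wed
Months with five Fridays: Feb, May, Aug, Oct.

4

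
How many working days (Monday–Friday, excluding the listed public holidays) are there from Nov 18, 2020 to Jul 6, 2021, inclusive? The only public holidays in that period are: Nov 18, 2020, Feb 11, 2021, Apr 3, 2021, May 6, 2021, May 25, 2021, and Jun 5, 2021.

161

Nov 18, 2020 is a Wednesday.
The range spans 231 days (inclusive of both endpoints).
231 = 7 × 33, so the span is exactly 33 full weeks.
Each full week contributes 5 weekdays (Mon–Fri): 33 × 5 = 165.
Total: 165.
Holidays: Nov 18, 2020 (Wed); Feb 11, 2021 (Thu); Apr 3, 2021 (Sat); May 6, 2021 (Thu); May 25, 2021 (Tue); Jun 5, 2021 (Sat).
4 of the 6 holidays fall on weekdays; the rest are weekends and were already excluded.
Business days: 165 − 4 = 161.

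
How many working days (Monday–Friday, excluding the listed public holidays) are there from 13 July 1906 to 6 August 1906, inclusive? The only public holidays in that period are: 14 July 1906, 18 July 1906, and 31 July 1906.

15 working days

13 July 1906 is a Friday.
From 13 July 1906 to 6 August 1906 is 25 days inclusive.
25 = 7 × 3 + 4, so there are 3 full weeks plus 4 extra days.
Each full week contributes 5 weekdays (Mon–Fri): 3 × 5 = 15.
The 4 extra days are Fri, Sat, Sun, Mon — 2 of them qualify.
Total: 15 + 2 = 17.
Holidays: 14 July 1906 (Sat); 18 July 1906 (Wed); 31 July 1906 (Tue).
2 of the 3 holidays fall on weekdays; the rest are weekends and were already excluded.
Business days: 17 − 2 = 15.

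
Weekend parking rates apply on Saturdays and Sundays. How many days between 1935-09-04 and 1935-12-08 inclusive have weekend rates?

28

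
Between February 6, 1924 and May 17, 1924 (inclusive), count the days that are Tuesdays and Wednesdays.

February 6, 1924 is a Wednesday.
The range spans 102 days (inclusive of both endpoints).
102 = 7 × 14 + 4, so there are 14 full weeks plus 4 extra days.
Each full week contributes 2 days from the set (Tue, Wed): 14 × 2 = 28.
The 4 extra days are Wednesday, Thursday, Friday, Saturday — 1 of them qualifies.
Total: 28 + 1 = 29.

29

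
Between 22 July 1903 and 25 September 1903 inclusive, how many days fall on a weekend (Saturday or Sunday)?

18

22 July 1903 is a Wednesday.
That's 66 days from start to end, counting both.
66 = 7 × 9 + 3, so there are 9 full weeks plus 3 extra days.
Each full week contributes 2 weekend days (Sat, Sun): 9 × 2 = 18.
The 3 extra days are Wednesday, Thursday, Friday — none qualify.
Total: 18 + 0 = 18.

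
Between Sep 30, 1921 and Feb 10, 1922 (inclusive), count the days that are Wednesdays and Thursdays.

38

Sep 30, 1921 is a Friday.
That's 134 days from start to end, counting both.
134 = 7 × 19 + 1, so there are 19 full weeks plus 1 extra day.
Each full week contributes 2 days from the set (Wed, Thu): 19 × 2 = 38.
The 1 extra day is Friday — none qualify.
Total: 38 + 0 = 38.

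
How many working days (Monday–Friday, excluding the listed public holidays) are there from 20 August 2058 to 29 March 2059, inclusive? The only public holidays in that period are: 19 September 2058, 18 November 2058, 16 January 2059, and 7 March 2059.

20 August 2058 is a Tuesday.
The range spans 222 days (inclusive of both endpoints).
222 = 7 × 31 + 5, so there are 31 full weeks plus 5 extra days.
Each full week contributes 5 weekdays (Mon–Fri): 31 × 5 = 155.
The 5 extra days are Tuesday, Wednesday, Thursday, Friday, Saturday — 4 of them qualify.
Total: 155 + 4 = 159.
Holidays: 19 September 2058 (Thu); 18 November 2058 (Mon); 16 January 2059 (Thu); 7 March 2059 (Fri).
All 4 holidays fall on weekdays, so subtract 4.
Business days: 159 − 4 = 155.

155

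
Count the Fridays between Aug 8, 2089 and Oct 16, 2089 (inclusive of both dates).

Aug 8, 2089 is a Monday.
From Aug 8, 2089 to Oct 16, 2089 is 70 days inclusive.
70 = 7 × 10, so the span is exactly 10 full weeks.
Each full week contributes one Friday: 10 so far.
Total: 10.

10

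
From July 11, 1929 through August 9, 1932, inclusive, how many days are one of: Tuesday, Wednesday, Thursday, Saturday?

July 11, 1929 is a Thursday.
The range spans 1126 days (inclusive of both endpoints).
1126 = 7 × 160 + 6, so there are 160 full weeks plus 6 extra days.
Each full week contributes 4 days from the set (Tue, Wed, Thu, Sat): 160 × 4 = 640.
The 6 extra days are Thursday, Friday, Saturday, Sunday, Monday, Tuesday — 3 of them qualify.
Total: 640 + 3 = 643.

643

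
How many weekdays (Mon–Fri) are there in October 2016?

2016-10-01 is a Saturday.
That's 31 days from start to end, counting both.
31 = 7 × 4 + 3, so there are 4 full weeks plus 3 extra days.
Each full week contributes 5 weekdays (Mon–Fri): 4 × 5 = 20.
The 3 extra days are Sat, Sun, Mon — 1 of them qualifies.
Total: 20 + 1 = 21.

21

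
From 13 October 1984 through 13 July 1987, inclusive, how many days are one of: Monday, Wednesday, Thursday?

430

13 October 1984 is a Saturday.
That's 1004 days from start to end, counting both.
1004 = 7 × 143 + 3, so there are 143 full weeks plus 3 extra days.
Each full week contributes 3 days from the set (Mon, Wed, Thu): 143 × 3 = 429.
The 3 extra days are Saturday, Sunday, Monday — 1 of them qualifies.
Total: 429 + 1 = 430.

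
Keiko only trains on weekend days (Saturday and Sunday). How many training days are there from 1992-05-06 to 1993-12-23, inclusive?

170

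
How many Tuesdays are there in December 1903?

1903-12-01 is a Tuesday.
That's 31 days from start to end, counting both.
31 = 7 × 4 + 3, so there are 4 full weeks plus 3 extra days.
Each full week contributes one Tuesday: 4 so far.
The 3 extra days are Tuesday, Wednesday, Thursday — 1 of them qualifies.
Total: 4 + 1 = 5.

5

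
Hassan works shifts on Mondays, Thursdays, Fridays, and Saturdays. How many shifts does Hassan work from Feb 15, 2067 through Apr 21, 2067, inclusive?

Feb 15, 2067 is a Tuesday.
The range spans 66 days (inclusive of both endpoints).
66 = 7 × 9 + 3, so there are 9 full weeks plus 3 extra days.
Each full week contributes 4 days from the set (Mon, Thu, Fri, Sat): 9 × 4 = 36.
The 3 extra days are Tue, Wed, Thu — 1 of them qualifies.
Total: 36 + 1 = 37.

37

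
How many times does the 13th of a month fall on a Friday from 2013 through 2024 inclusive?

21

Friday-the-13ths by year:
2013: Sep, Dec
2014: Jun
2015: Feb, Mar, Nov
2016: May
2017: Jan, Oct
2018: Apr, Jul
2019: Sep, Dec
2020: Mar, Nov
2021: Aug
2022: May
2023: Jan, Oct
2024: Sep, Dec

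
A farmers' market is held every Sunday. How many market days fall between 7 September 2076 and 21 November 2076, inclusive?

7 September 2076 is a Monday.
The range spans 76 days (inclusive of both endpoints).
76 = 7 × 10 + 6, so there are 10 full weeks plus 6 extra days.
Each full week contributes one Sunday: 10 so far.
The 6 extra days are Monday, Tuesday, Wednesday, Thursday, Friday, Saturday — none qualify.
Total: 10 + 0 = 10.

10 Sundays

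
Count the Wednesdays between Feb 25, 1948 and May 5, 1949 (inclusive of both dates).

Feb 25, 1948 is a Wednesday.
The range spans 436 days (inclusive of both endpoints).
436 = 7 × 62 + 2, so there are 62 full weeks plus 2 extra days.
Each full week contributes one Wednesday: 62 so far.
The 2 extra days are Wed, Thu — 1 of them qualifies.
Total: 62 + 1 = 63.

63 Wednesdays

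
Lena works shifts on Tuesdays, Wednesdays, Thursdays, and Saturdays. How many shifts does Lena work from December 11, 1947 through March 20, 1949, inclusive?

December 11, 1947 is a Thursday.
That's 466 days from start to end, counting both.
466 = 7 × 66 + 4, so there are 66 full weeks plus 4 extra days.
Each full week contributes 4 days from the set (Tue, Wed, Thu, Sat): 66 × 4 = 264.
The 4 extra days are Thursday, Friday, Saturday, Sunday — 2 of them qualify.
Total: 264 + 2 = 266.

266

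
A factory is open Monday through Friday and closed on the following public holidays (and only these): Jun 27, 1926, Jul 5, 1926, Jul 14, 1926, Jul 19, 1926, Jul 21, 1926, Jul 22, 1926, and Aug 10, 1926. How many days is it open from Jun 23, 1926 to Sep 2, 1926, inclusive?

46 business days

Jun 23, 1926 is a Wednesday.
The range spans 72 days (inclusive of both endpoints).
72 = 7 × 10 + 2, so there are 10 full weeks plus 2 extra days.
Each full week contributes 5 weekdays (Mon–Fri): 10 × 5 = 50.
The 2 extra days are Wednesday, Thursday — 2 of them qualify.
Total: 50 + 2 = 52.
Holidays: Jun 27, 1926 (Sun); Jul 5, 1926 (Mon); Jul 14, 1926 (Wed); Jul 19, 1926 (Mon); Jul 21, 1926 (Wed); Jul 22, 1926 (Thu); Aug 10, 1926 (Tue).
6 of the 7 holidays fall on weekdays; the rest are weekends and were already excluded.
Business days: 52 − 6 = 46.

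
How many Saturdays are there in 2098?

52

January 1, 2098 is a Wednesday.
The range spans 365 days (inclusive of both endpoints).
365 = 7 × 52 + 1, so there are 52 full weeks plus 1 extra day.
Each full week contributes one Saturday: 52 so far.
The 1 extra day is Wednesday — none qualify.
Total: 52 + 0 = 52.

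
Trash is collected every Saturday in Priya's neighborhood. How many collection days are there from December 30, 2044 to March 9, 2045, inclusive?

December 30, 2044 is a Friday.
The range spans 70 days (inclusive of both endpoints).
70 = 7 × 10, so the span is exactly 10 full weeks.
Each full week contributes one Saturday: 10 so far.

10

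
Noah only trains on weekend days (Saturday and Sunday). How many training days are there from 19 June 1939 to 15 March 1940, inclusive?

76

19 June 1939 is a Monday.
From 19 June 1939 to 15 March 1940 is 271 days inclusive.
271 = 7 × 38 + 5, so there are 38 full weeks plus 5 extra days.
Each full week contributes 2 weekend days (Sat, Sun): 38 × 2 = 76.
The 5 extra days are Monday, Tuesday, Wednesday, Thursday, Friday — none qualify.
Total: 76 + 0 = 76.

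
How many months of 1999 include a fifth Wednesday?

4

A month has five Wednesdays exactly when Wednesday falls within its first (length − 28) days.
Jan: 31 days, starts Fri → 5 of Fri, Sat, Sun
Feb: 28 days, starts Mon → 5 of (none)
Mar: 31 days, starts Mon → 5 of Mon, Tue, Wed ✓
Apr: 30 days, starts Thu → 5 of Thu, Fri
May: 31 days, starts Sat → 5 of Sat, Sun, Mon
Jun: 30 days, starts Tue → 5 of Tue, Wed ✓
Jul: 31 days, starts Thu → 5 of Thu, Fri, Sat
Aug: 31 days, starts Sun → 5 of Sun, Mon, Tue
Sep: 30 days, starts Wed → 5 of Wed, Thu ✓
Oct: 31 days, starts Fri → 5 of Fri, Sat, Sun
Nov: 30 days, starts Mon → 5 of Mon, Tue
Dec: 31 days, starts Wed → 5 of Wed, Thu, Fri ✓
Months with five Wednesdays: Mar, Jun, Sep, Dec.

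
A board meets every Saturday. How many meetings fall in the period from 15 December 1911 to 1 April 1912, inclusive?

16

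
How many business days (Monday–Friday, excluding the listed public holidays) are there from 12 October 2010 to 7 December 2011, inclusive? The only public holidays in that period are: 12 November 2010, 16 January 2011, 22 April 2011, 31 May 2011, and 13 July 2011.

12 October 2010 is a Tuesday.
The range spans 422 days (inclusive of both endpoints).
422 = 7 × 60 + 2, so there are 60 full weeks plus 2 extra days.
Each full week contributes 5 weekdays (Mon–Fri): 60 × 5 = 300.
The 2 extra days are Tue, Wed — 2 of them qualify.
Total: 300 + 2 = 302.
Holidays: 12 November 2010 (Fri); 16 January 2011 (Sun); 22 April 2011 (Fri); 31 May 2011 (Tue); 13 July 2011 (Wed).
4 of the 5 holidays fall on weekdays; the rest are weekends and were already excluded.
Business days: 302 − 4 = 298.

298 business days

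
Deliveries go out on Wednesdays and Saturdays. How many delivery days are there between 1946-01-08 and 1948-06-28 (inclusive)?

258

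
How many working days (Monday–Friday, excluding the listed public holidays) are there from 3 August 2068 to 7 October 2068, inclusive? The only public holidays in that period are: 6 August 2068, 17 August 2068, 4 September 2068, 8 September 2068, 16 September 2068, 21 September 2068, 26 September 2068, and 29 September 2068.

41

3 August 2068 is a Friday.
That's 66 days from start to end, counting both.
66 = 7 × 9 + 3, so there are 9 full weeks plus 3 extra days.
Each full week contributes 5 weekdays (Mon–Fri): 9 × 5 = 45.
The 3 extra days are Fri, Sat, Sun — 1 of them qualifies.
Total: 45 + 1 = 46.
Holidays: 6 August 2068 (Mon); 17 August 2068 (Fri); 4 September 2068 (Tue); 8 September 2068 (Sat); 16 September 2068 (Sun); 21 September 2068 (Fri); 26 September 2068 (Wed); 29 September 2068 (Sat).
5 of the 8 holidays fall on weekdays; the rest are weekends and were already excluded.
Business days: 46 − 5 = 41.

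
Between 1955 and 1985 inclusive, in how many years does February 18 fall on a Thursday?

4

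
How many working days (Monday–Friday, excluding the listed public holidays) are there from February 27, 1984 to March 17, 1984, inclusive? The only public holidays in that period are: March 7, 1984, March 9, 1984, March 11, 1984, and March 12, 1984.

February 27, 1984 is a Monday.
The range spans 20 days (inclusive of both endpoints).
20 = 7 × 2 + 6, so there are 2 full weeks plus 6 extra days.
Each full week contributes 5 weekdays (Mon–Fri): 2 × 5 = 10.
The 6 extra days are Mon, Tue, Wed, Thu, Fri, Sat — 5 of them qualify.
Total: 10 + 5 = 15.
Holidays: March 7, 1984 (Wed); March 9, 1984 (Fri); March 11, 1984 (Sun); March 12, 1984 (Mon).
3 of the 4 holidays fall on weekdays; the rest are weekends and were already excluded.
Business days: 15 − 3 = 12.

12 working days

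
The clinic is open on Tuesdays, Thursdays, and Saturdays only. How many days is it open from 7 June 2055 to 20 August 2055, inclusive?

32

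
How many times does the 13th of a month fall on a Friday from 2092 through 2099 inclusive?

Friday-the-13ths by year:
2092: Jun
2093: Feb, Mar, Nov
2094: Aug
2095: May
2096: Jan, Apr, Jul
2097: Sep, Dec
2098: Jun
2099: Feb, Mar, Nov

15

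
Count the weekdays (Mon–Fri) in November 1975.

1 November 1975 is a Saturday.
From 1 November 1975 to 30 November 1975 is 30 days inclusive.
30 = 7 × 4 + 2, so there are 4 full weeks plus 2 extra days.
Each full week contributes 5 weekdays (Mon–Fri): 4 × 5 = 20.
The 2 extra days are Saturday, Sunday — none qualify.
Total: 20 + 0 = 20.

20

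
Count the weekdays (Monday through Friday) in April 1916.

20 weekdays

April 1, 1916 is a Saturday.
From April 1, 1916 to April 30, 1916 is 30 days inclusive.
30 = 7 × 4 + 2, so there are 4 full weeks plus 2 extra days.
Each full week contributes 5 weekdays (Mon–Fri): 4 × 5 = 20.
The 2 extra days are Sat, Sun — none qualify.
Total: 20 + 0 = 20.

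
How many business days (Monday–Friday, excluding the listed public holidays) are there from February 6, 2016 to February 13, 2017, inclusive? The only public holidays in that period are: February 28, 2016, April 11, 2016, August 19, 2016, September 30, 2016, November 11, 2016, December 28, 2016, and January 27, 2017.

February 6, 2016 is a Saturday.
The range spans 374 days (inclusive of both endpoints).
374 = 7 × 53 + 3, so there are 53 full weeks plus 3 extra days.
Each full week contributes 5 weekdays (Mon–Fri): 53 × 5 = 265.
The 3 extra days are Saturday, Sunday, Monday — 1 of them qualifies.
Total: 265 + 1 = 266.
Holidays: February 28, 2016 (Sun); April 11, 2016 (Mon); August 19, 2016 (Fri); September 30, 2016 (Fri); November 11, 2016 (Fri); December 28, 2016 (Wed); January 27, 2017 (Fri).
6 of the 7 holidays fall on weekdays; the rest are weekends and were already excluded.
Business days: 266 − 6 = 260.

260 business days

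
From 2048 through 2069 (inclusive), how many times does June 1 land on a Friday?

Day of week of June 1 in each year:
2048: Mon, 2049: Tue, 2050: Wed, 2051: Thu, 2052: Sat, 2053: Sun, 2054: Mon, 2055: Tue, 2056: Thu, 2057: Fri ✓, 2058: Sat, 2059: Sun, 2060: Tue, 2061: Wed, 2062: Thu, 2063: Fri ✓, 2064: Sun, 2065: Mon, 2066: Tue, 2067: Wed, 2068: Fri ✓, 2069: Sat
Fridays: 2057, 2063, 2068.

3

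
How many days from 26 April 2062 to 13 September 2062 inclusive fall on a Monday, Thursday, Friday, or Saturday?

26 April 2062 is a Wednesday.
That's 141 days from start to end, counting both.
141 = 7 × 20 + 1, so there are 20 full weeks plus 1 extra day.
Each full week contributes 4 days from the set (Mon, Thu, Fri, Sat): 20 × 4 = 80.
The 1 extra day is Wednesday — none qualify.
Total: 80 + 0 = 80.

80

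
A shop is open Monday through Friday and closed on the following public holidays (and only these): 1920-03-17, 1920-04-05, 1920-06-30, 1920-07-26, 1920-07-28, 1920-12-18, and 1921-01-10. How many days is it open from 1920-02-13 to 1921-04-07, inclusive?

1920-02-13 is a Friday.
From 1920-02-13 to 1921-04-07 is 420 days inclusive.
420 = 7 × 60, so the span is exactly 60 full weeks.
Each full week contributes 5 weekdays (Mon–Fri): 60 × 5 = 300.
Total: 300.
Holidays: 1920-03-17 (Wed); 1920-04-05 (Mon); 1920-06-30 (Wed); 1920-07-26 (Mon); 1920-07-28 (Wed); 1920-12-18 (Sat); 1921-01-10 (Mon).
6 of the 7 holidays fall on weekdays; the rest are weekends and were already excluded.
Business days: 300 − 6 = 294.

294 working days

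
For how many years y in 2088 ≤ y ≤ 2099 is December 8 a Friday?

1

Day of week of December 8 in each year:
2088: Wed, 2089: Thu, 2090: Fri ✓, 2091: Sat, 2092: Mon, 2093: Tue, 2094: Wed, 2095: Thu, 2096: Sat, 2097: Sun, 2098: Mon, 2099: Tue
Fridays: 2090.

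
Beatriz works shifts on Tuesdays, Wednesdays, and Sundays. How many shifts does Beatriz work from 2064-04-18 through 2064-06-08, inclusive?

22

2064-04-18 is a Friday.
That's 52 days from start to end, counting both.
52 = 7 × 7 + 3, so there are 7 full weeks plus 3 extra days.
Each full week contributes 3 days from the set (Tue, Wed, Sun): 7 × 3 = 21.
The 3 extra days are Friday, Saturday, Sunday — 1 of them qualifies.
Total: 21 + 1 = 22.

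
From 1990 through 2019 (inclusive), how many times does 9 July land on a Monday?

Day of week of July 9 in each year:
1990: Mon ✓, 1991: Tue, 1992: Thu, 1993: Fri, 1994: Sat, 1995: Sun, 1996: Tue, 1997: Wed, 1998: Thu, 1999: Fri, 2000: Sun, 2001: Mon ✓, 2002: Tue, 2003: Wed, 2004: Fri, 2005: Sat, 2006: Sun, 2007: Mon ✓, 2008: Wed, 2009: Thu, 2010: Fri, 2011: Sat, 2012: Mon ✓, 2013: Tue, 2014: Wed, 2015: Thu, 2016: Sat, 2017: Sun, 2018: Mon ✓, 2019: Tue
Mondays: 1990, 2001, 2007, 2012, 2018.

5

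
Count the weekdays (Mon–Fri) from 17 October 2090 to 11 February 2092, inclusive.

345 weekdays

17 October 2090 is a Tuesday.
The range spans 483 days (inclusive of both endpoints).
483 = 7 × 69, so the span is exactly 69 full weeks.
Each full week contributes 5 weekdays (Mon–Fri): 69 × 5 = 345.
Total: 345.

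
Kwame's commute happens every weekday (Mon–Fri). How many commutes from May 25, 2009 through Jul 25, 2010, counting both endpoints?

May 25, 2009 is a Monday.
That's 427 days from start to end, counting both.
427 = 7 × 61, so the span is exactly 61 full weeks.
Each full week contributes 5 weekdays (Mon–Fri): 61 × 5 = 305.
Total: 305.

305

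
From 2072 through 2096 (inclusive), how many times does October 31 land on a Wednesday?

Day of week of October 31 in each year:
2072: Mon, 2073: Tue, 2074: Wed ✓, 2075: Thu, 2076: Sat, 2077: Sun, 2078: Mon, 2079: Tue, 2080: Thu, 2081: Fri, 2082: Sat, 2083: Sun, 2084: Tue, 2085: Wed ✓, 2086: Thu, 2087: Fri, 2088: Sun, 2089: Mon, 2090: Tue, 2091: Wed ✓, 2092: Fri, 2093: Sat, 2094: Sun, 2095: Mon, 2096: Wed ✓
Wednesdays: 2074, 2085, 2091, 2096.

4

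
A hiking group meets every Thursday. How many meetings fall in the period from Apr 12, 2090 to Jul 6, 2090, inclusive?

13 Thursdays

Apr 12, 2090 is a Wednesday.
The range spans 86 days (inclusive of both endpoints).
86 = 7 × 12 + 2, so there are 12 full weeks plus 2 extra days.
Each full week contributes one Thursday: 12 so far.
The 2 extra days are Wednesday, Thursday — 1 of them qualifies.
Total: 12 + 1 = 13.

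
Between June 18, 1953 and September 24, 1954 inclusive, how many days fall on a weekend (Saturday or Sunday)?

132

June 18, 1953 is a Thursday.
The range spans 464 days (inclusive of both endpoints).
464 = 7 × 66 + 2, so there are 66 full weeks plus 2 extra days.
Each full week contributes 2 weekend days (Sat, Sun): 66 × 2 = 132.
The 2 extra days are Thursday, Friday — none qualify.
Total: 132 + 0 = 132.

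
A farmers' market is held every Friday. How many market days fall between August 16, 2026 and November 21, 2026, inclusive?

14 Fridays

August 16, 2026 is a Sunday.
That's 98 days from start to end, counting both.
98 = 7 × 14, so the span is exactly 14 full weeks.
Each full week contributes one Friday: 14 so far.
Total: 14.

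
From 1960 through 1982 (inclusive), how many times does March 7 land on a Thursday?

Day of week of March 7 in each year:
1960: Mon, 1961: Tue, 1962: Wed, 1963: Thu ✓, 1964: Sat, 1965: Sun, 1966: Mon, 1967: Tue, 1968: Thu ✓, 1969: Fri, 1970: Sat, 1971: Sun, 1972: Tue, 1973: Wed, 1974: Thu ✓, 1975: Fri, 1976: Sun, 1977: Mon, 1978: Tue, 1979: Wed, 1980: Fri, 1981: Sat, 1982: Sun
Thursdays: 1963, 1968, 1974.

3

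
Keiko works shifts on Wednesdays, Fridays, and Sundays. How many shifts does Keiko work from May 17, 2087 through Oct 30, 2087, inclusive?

71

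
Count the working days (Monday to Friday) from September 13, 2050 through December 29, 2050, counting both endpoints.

78

September 13, 2050 is a Tuesday.
That's 108 days from start to end, counting both.
108 = 7 × 15 + 3, so there are 15 full weeks plus 3 extra days.
Each full week contributes 5 weekdays (Mon–Fri): 15 × 5 = 75.
The 3 extra days are Tuesday, Wednesday, Thursday — 3 of them qualify.
Total: 75 + 3 = 78.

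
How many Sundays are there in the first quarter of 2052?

1 January 2052 is a Monday.
From 1 January 2052 to 31 March 2052 is 91 days inclusive.
91 = 7 × 13, so the span is exactly 13 full weeks.
Each full week contributes one Sunday: 13 so far.
Total: 13.

13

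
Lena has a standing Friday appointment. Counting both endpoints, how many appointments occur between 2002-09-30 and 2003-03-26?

25

2002-09-30 is a Monday.
The range spans 178 days (inclusive of both endpoints).
178 = 7 × 25 + 3, so there are 25 full weeks plus 3 extra days.
Each full week contributes one Friday: 25 so far.
The 3 extra days are Mon, Tue, Wed — none qualify.
Total: 25 + 0 = 25.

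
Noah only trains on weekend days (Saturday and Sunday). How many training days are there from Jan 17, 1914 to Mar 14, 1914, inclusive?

17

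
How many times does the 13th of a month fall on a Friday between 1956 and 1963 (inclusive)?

Friday-the-13ths by year:
1956: Jan, Apr, Jul
1957: Sep, Dec
1958: Jun
1959: Feb, Mar, Nov
1960: May
1961: Jan, Oct
1962: Apr, Jul
1963: Sep, Dec

16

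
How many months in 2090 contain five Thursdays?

A month has five Thursdays exactly when Thursday falls within its first (length − 28) days.
Jan: 31 days, starts Sun → 5 of Sun, Mon, Tue
Feb: 28 days, starts Wed → 5 of (none)
Mar: 31 days, starts Wed → 5 of Wed, Thu, Fri ✓
Apr: 30 days, starts Sat → 5 of Sat, Sun
May: 31 days, starts Mon → 5 of Mon, Tue, Wed
Jun: 30 days, starts Thu → 5 of Thu, Fri ✓
Jul: 31 days, starts Sat → 5 of Sat, Sun, Mon
Aug: 31 days, starts Tue → 5 of Tue, Wed, Thu ✓
Sep: 30 days, starts Fri → 5 of Fri, Sat
Oct: 31 days, starts Sun → 5 of Sun, Mon, Tue
Nov: 30 days, starts Wed → 5 of Wed, Thu ✓
Dec: 31 days, starts Fri → 5 of Fri, Sat, Sun
Months with five Thursdays: Mar, Jun, Aug, Nov.

4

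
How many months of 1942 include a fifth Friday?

A month has five Fridays exactly when Friday falls within its first (length − 28) days.
Jan: 31 days, starts Thu → 5 of Thu, Fri, Sat ✓
Feb: 28 days, starts Sun → 5 of (none)
Mar: 31 days, starts Sun → 5 of Sun, Mon, Tue
Apr: 30 days, starts Wed → 5 of Wed, Thu
May: 31 days, starts Fri → 5 of Fri, Sat, Sun ✓
Jun: 30 days, starts Mon → 5 of Mon, Tue
Jul: 31 days, starts Wed → 5 of Wed, Thu, Fri ✓
Aug: 31 days, starts Sat → 5 of Sat, Sun, Mon
Sep: 30 days, starts Tue → 5 of Tue, Wed
Oct: 31 days, starts Thu → 5 of Thu, Fri, Sat ✓
Nov: 30 days, starts Sun → 5 of Sun, Mon
Dec: 31 days, starts Tue → 5 of Tue, Wed, Thu
Months with five Fridays: Jan, May, Jul, Oct.

4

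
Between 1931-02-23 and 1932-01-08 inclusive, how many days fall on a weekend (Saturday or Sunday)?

1931-02-23 is a Monday.
That's 320 days from start to end, counting both.
320 = 7 × 45 + 5, so there are 45 full weeks plus 5 extra days.
Each full week contributes 2 weekend days (Sat, Sun): 45 × 2 = 90.
The 5 extra days are Monday, Tuesday, Wednesday, Thursday, Friday — none qualify.
Total: 90 + 0 = 90.

90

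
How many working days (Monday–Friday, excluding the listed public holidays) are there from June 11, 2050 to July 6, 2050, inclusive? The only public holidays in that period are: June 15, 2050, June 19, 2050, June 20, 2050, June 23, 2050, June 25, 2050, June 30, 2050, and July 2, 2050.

14 working days

June 11, 2050 is a Saturday.
The range spans 26 days (inclusive of both endpoints).
26 = 7 × 3 + 5, so there are 3 full weeks plus 5 extra days.
Each full week contributes 5 weekdays (Mon–Fri): 3 × 5 = 15.
The 5 extra days are Sat, Sun, Mon, Tue, Wed — 3 of them qualify.
Total: 15 + 3 = 18.
Holidays: June 15, 2050 (Wed); June 19, 2050 (Sun); June 20, 2050 (Mon); June 23, 2050 (Thu); June 25, 2050 (Sat); June 30, 2050 (Thu); July 2, 2050 (Sat).
4 of the 7 holidays fall on weekdays; the rest are weekends and were already excluded.
Business days: 18 − 4 = 14.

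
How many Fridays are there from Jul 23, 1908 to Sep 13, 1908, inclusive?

8 Fridays

Jul 23, 1908 is a Thursday.
That's 53 days from start to end, counting both.
53 = 7 × 7 + 4, so there are 7 full weeks plus 4 extra days.
Each full week contributes one Friday: 7 so far.
The 4 extra days are Thu, Fri, Sat, Sun — 1 of them qualifies.
Total: 7 + 1 = 8.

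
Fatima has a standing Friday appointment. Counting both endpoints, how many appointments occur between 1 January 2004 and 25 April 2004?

1 January 2004 is a Thursday.
From 1 January 2004 to 25 April 2004 is 116 days inclusive.
116 = 7 × 16 + 4, so there are 16 full weeks plus 4 extra days.
Each full week contributes one Friday: 16 so far.
The 4 extra days are Thu, Fri, Sat, Sun — 1 of them qualifies.
Total: 16 + 1 = 17.

17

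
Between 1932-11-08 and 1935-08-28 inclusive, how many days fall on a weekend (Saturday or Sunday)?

292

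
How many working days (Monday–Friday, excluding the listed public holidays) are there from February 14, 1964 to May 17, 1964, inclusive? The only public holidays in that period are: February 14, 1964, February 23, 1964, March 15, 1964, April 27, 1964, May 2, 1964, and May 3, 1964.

64 working days

February 14, 1964 is a Friday.
That's 94 days from start to end, counting both.
94 = 7 × 13 + 3, so there are 13 full weeks plus 3 extra days.
Each full week contributes 5 weekdays (Mon–Fri): 13 × 5 = 65.
The 3 extra days are Fri, Sat, Sun — 1 of them qualifies.
Total: 65 + 1 = 66.
Holidays: February 14, 1964 (Fri); February 23, 1964 (Sun); March 15, 1964 (Sun); April 27, 1964 (Mon); May 2, 1964 (Sat); May 3, 1964 (Sun).
2 of the 6 holidays fall on weekdays; the rest are weekends and were already excluded.
Business days: 66 − 2 = 64.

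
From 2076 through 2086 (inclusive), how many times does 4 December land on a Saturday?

2

Day of week of December 4 in each year:
2076: Fri, 2077: Sat ✓, 2078: Sun, 2079: Mon, 2080: Wed, 2081: Thu, 2082: Fri, 2083: Sat ✓, 2084: Mon, 2085: Tue, 2086: Wed
Saturdays: 2077, 2083.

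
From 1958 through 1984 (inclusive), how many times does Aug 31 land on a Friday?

Day of week of August 31 in each year:
1958: Sun, 1959: Mon, 1960: Wed, 1961: Thu, 1962: Fri ✓, 1963: Sat, 1964: Mon, 1965: Tue, 1966: Wed, 1967: Thu, 1968: Sat, 1969: Sun, 1970: Mon, 1971: Tue, 1972: Thu, 1973: Fri ✓, 1974: Sat, 1975: Sun, 1976: Tue, 1977: Wed, 1978: Thu, 1979: Fri ✓, 1980: Sun, 1981: Mon, 1982: Tue, 1983: Wed, 1984: Fri ✓
Fridays: 1962, 1973, 1979, 1984.

4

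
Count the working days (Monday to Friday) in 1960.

261

1960-01-01 is a Friday.
The range spans 366 days (inclusive of both endpoints).
366 = 7 × 52 + 2, so there are 52 full weeks plus 2 extra days.
Each full week contributes 5 weekdays (Mon–Fri): 52 × 5 = 260.
The 2 extra days are Fri, Sat — 1 of them qualifies.
Total: 260 + 1 = 261.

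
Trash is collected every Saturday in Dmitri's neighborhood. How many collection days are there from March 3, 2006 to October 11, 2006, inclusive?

March 3, 2006 is a Friday.
From March 3, 2006 to October 11, 2006 is 223 days inclusive.
223 = 7 × 31 + 6, so there are 31 full weeks plus 6 extra days.
Each full week contributes one Saturday: 31 so far.
The 6 extra days are Friday, Saturday, Sunday, Monday, Tuesday, Wednesday — 1 of them qualifies.
Total: 31 + 1 = 32.

32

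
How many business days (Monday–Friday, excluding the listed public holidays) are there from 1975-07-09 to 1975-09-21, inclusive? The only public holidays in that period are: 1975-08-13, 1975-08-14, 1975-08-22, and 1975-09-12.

49 business days

1975-07-09 is a Wednesday.
That's 75 days from start to end, counting both.
75 = 7 × 10 + 5, so there are 10 full weeks plus 5 extra days.
Each full week contributes 5 weekdays (Mon–Fri): 10 × 5 = 50.
The 5 extra days are Wednesday, Thursday, Friday, Saturday, Sunday — 3 of them qualify.
Total: 50 + 3 = 53.
Holidays: 1975-08-13 (Wed); 1975-08-14 (Thu); 1975-08-22 (Fri); 1975-09-12 (Fri).
All 4 holidays fall on weekdays, so subtract 4.
Business days: 53 − 4 = 49.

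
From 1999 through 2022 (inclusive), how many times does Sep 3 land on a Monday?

4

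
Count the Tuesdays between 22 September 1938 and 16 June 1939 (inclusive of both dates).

22 September 1938 is a Thursday.
That's 268 days from start to end, counting both.
268 = 7 × 38 + 2, so there are 38 full weeks plus 2 extra days.
Each full week contributes one Tuesday: 38 so far.
The 2 extra days are Thursday, Friday — none qualify.
Total: 38 + 0 = 38.

38 Tuesdays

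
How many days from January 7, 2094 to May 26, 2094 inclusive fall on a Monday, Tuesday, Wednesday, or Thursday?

80

January 7, 2094 is a Thursday.
From January 7, 2094 to May 26, 2094 is 140 days inclusive.
140 = 7 × 20, so the span is exactly 20 full weeks.
Each full week contributes 4 days from the set (Mon, Tue, Wed, Thu): 20 × 4 = 80.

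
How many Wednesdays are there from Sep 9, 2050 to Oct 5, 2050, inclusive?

Sep 9, 2050 is a Friday.
The range spans 27 days (inclusive of both endpoints).
27 = 7 × 3 + 6, so there are 3 full weeks plus 6 extra days.
Each full week contributes one Wednesday: 3 so far.
The 6 extra days are Fri, Sat, Sun, Mon, Tue, Wed — 1 of them qualifies.
Total: 3 + 1 = 4.

4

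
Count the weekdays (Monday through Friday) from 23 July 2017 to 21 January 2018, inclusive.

23 July 2017 is a Sunday.
That's 183 days from start to end, counting both.
183 = 7 × 26 + 1, so there are 26 full weeks plus 1 extra day.
Each full week contributes 5 weekdays (Mon–Fri): 26 × 5 = 130.
The 1 extra day is Sun — none qualify.
Total: 130 + 0 = 130.

130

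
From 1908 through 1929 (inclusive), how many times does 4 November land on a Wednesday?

3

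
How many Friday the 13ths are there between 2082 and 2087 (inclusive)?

10

Friday-the-13ths by year:
2082: Feb, Mar, Nov
2083: Aug
2084: Oct
2085: Apr, Jul
2086: Sep, Dec
2087: Jun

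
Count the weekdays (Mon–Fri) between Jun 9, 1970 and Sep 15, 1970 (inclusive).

71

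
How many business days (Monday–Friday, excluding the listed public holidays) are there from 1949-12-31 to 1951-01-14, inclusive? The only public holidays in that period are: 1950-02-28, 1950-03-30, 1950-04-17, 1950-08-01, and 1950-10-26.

265 business days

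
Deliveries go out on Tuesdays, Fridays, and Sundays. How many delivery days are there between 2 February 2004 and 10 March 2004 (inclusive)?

2 February 2004 is a Monday.
That's 38 days from start to end, counting both.
38 = 7 × 5 + 3, so there are 5 full weeks plus 3 extra days.
Each full week contributes 3 days from the set (Tue, Fri, Sun): 5 × 3 = 15.
The 3 extra days are Monday, Tuesday, Wednesday — 1 of them qualifies.
Total: 15 + 1 = 16.

16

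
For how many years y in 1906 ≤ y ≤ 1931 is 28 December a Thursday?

Day of week of December 28 in each year:
1906: Fri, 1907: Sat, 1908: Mon, 1909: Tue, 1910: Wed, 1911: Thu ✓, 1912: Sat, 1913: Sun, 1914: Mon, 1915: Tue, 1916: Thu ✓, 1917: Fri, 1918: Sat, 1919: Sun, 1920: Tue, 1921: Wed, 1922: Thu ✓, 1923: Fri, 1924: Sun, 1925: Mon, 1926: Tue, 1927: Wed, 1928: Fri, 1929: Sat, 1930: Sun, 1931: Mon
Thursdays: 1911, 1916, 1922.

3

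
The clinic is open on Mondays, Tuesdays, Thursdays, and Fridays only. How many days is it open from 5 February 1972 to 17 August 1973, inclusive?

320

5 February 1972 is a Saturday.
The range spans 560 days (inclusive of both endpoints).
560 = 7 × 80, so the span is exactly 80 full weeks.
Each full week contributes 4 days from the set (Mon, Tue, Thu, Fri): 80 × 4 = 320.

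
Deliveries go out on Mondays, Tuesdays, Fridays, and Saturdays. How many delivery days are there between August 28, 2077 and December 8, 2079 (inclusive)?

476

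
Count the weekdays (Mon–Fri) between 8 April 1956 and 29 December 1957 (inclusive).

8 April 1956 is a Sunday.
That's 631 days from start to end, counting both.
631 = 7 × 90 + 1, so there are 90 full weeks plus 1 extra day.
Each full week contributes 5 weekdays (Mon–Fri): 90 × 5 = 450.
The 1 extra day is Sunday — none qualify.
Total: 450 + 0 = 450.

450 weekdays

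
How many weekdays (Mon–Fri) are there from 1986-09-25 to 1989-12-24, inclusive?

1986-09-25 is a Thursday.
The range spans 1187 days (inclusive of both endpoints).
1187 = 7 × 169 + 4, so there are 169 full weeks plus 4 extra days.
Each full week contributes 5 weekdays (Mon–Fri): 169 × 5 = 845.
The 4 extra days are Thursday, Friday, Saturday, Sunday — 2 of them qualify.
Total: 845 + 2 = 847.

847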